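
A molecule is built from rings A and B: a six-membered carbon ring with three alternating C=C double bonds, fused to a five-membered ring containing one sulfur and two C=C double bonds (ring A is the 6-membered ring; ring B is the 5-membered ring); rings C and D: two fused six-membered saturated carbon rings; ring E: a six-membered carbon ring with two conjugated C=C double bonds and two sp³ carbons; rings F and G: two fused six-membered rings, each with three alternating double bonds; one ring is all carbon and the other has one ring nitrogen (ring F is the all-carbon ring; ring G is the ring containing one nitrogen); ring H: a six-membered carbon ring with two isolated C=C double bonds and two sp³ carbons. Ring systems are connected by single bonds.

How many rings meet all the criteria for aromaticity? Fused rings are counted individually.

Rings A and B form a fused bicyclic system (with one sulfur) with 9 sp² atoms and 10 π electrons from ring double bonds plus a heteroatom lone pair. 10 = 4(2)+2, so the system is aromatic and both rings count as aromatic (benzothiophene).
Ring C has only sp³ atoms, so it is not fully conjugated — not aromatic (cyclohexane ring).
Ring D has only sp³ atoms, so it is not fully conjugated — not aromatic (cyclohexane ring).
Ring E has two sp³ carbons, so it is not fully conjugated — not aromatic (1,3-cyclohexadiene).
Rings F and G form a fused bicyclic system (with one nitrogen) with 10 sp² atoms and 10 π electrons from ring double bonds. 10 = 4(2)+2, so the system is aromatic and both rings count as aromatic (quinoline).
Ring H has two sp³ carbons, so it is not fully conjugated — not aromatic (1,4-cyclohexadiene).
Aromatic: A, B, F, G. Total: 4.

4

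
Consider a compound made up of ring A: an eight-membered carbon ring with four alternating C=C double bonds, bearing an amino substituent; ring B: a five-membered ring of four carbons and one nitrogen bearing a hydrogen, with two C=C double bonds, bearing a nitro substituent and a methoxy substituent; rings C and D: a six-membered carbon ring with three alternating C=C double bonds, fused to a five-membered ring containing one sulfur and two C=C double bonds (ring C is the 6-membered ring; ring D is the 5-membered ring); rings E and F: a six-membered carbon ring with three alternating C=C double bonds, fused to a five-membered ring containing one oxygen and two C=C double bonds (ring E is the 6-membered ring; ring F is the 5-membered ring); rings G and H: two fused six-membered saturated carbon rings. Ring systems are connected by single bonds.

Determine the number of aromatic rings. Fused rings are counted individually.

5

Ring A has only sp² ring atoms; a planar conformation would have a fully conjugated π system of 8 electrons. But 8 = 4(2), which is 4n not 4n+2, so ring A is not aromatic (cyclooctatetraene) — cyclooctatetraene distorts into a non-planar tub to avoid antiaromaticity.
Ring B is planar and fully conjugated; 2 ring double bonds (4 π electrons) plus a heteroatom lone pair (2) give 6 π electrons. 6 = 4(1)+2, so ring B is aromatic (pyrrole).
Rings C and D form a fused bicyclic system (with one sulfur) with 9 sp² atoms and 10 π electrons from ring double bonds plus a heteroatom lone pair. 10 = 4(2)+2, so the system is aromatic and both rings count as aromatic (benzothiophene).
Rings E and F form a fused bicyclic system (with one oxygen) with 9 sp² atoms and 10 π electrons from ring double bonds plus a heteroatom lone pair. 10 = 4(2)+2, so the system is aromatic and both rings count as aromatic (benzofuran).
Ring G has only sp³ atoms, so it is not fully conjugated — not aromatic (cyclohexane ring).
Ring H has only sp³ atoms, so it is not fully conjugated — not aromatic (cyclohexane ring).
Aromatic: B, C, D, E, F. Total: 5.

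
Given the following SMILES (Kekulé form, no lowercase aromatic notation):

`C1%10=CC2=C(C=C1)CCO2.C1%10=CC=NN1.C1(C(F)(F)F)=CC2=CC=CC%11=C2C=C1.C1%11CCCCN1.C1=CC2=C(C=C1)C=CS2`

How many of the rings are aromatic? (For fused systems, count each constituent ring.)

The SMILES encodes a six-membered carbon ring with three alternating C=C double bonds, fused to a five-membered ring containing one oxygen and two sp³ carbons; a five-membered ring with two adjacent nitrogens (one bearing H, one in a double bond) and two double bonds; two fused six-membered carbon rings, each with three alternating C=C double bonds; a six-membered saturated ring of five carbons and one N–H nitrogen; a six-membered carbon ring with three alternating C=C double bonds, fused to a five-membered ring containing one sulfur and two C=C double bonds.
The 6-membered ring is planar and fully conjugated; 3 ring double bonds give 6 π electrons. Since 6 = 4n+2 (n=1), it is aromatic (benzene ring).
The 5-membered ring with one oxygen has two sp³ carbons, so it is not fully conjugated — not aromatic (oxolane ring).
The 5-membered ring with two adjacent nitrogens (one N–H, one =N–) is fully conjugated (every ring atom contributes a p orbital); 2 ring double bonds (4 π electrons) plus a heteroatom lone pair (2) give 6 π electrons. 6 = 4(1)+2, so it is aromatic (pyrazole).
The fused 6/6-membered bicyclic is a single π system with 10 sp² atoms and 10 π electrons from ring double bonds. 10 = 4(2)+2, so the system is aromatic and both rings count as aromatic (naphthalene).
The 6-membered ring with one N–H has only sp³ atoms, so it is not fully conjugated — not aromatic (piperidine).
The fused 6/5-membered bicyclic (with one sulfur) is a single π system with 9 sp² atoms and 10 π electrons from ring double bonds plus a heteroatom lone pair. 10 = 4(2)+2, so the system is aromatic and both rings count as aromatic (benzothiophene).
6 of the 8 rings are aromatic. Total: 6.

6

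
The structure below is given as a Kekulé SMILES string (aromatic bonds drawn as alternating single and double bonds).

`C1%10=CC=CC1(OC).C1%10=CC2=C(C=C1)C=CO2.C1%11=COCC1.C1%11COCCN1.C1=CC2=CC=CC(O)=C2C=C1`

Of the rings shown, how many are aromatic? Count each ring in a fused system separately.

4

The SMILES encodes a five-membered carbon ring with two conjugated C=C double bonds and one sp³ carbon; a six-membered carbon ring with three alternating C=C double bonds, fused to a five-membered ring containing one oxygen and two C=C double bonds; a five-membered ring of four carbons and one oxygen, with one C=C double bond and two sp³ carbons; a six-membered saturated ring with an oxygen and an N–H nitrogen at positions 1 and 4; two fused six-membered carbon rings, each with three alternating C=C double bonds.
The 5-membered ring has one sp³ carbon, so it is not fully conjugated — not aromatic (cyclopentadiene).
The fused 6/5-membered bicyclic (with one oxygen) is a single π system with 9 sp² atoms and 10 π electrons from ring double bonds plus a heteroatom lone pair. 10 = 4(2)+2, so the system is aromatic and both rings count as aromatic (benzofuran).
The 5-membered ring with one oxygen has two sp³ carbons, so it is not fully conjugated — not aromatic (2,3-dihydrofuran).
The 6-membered ring with one oxygen and one N–H (1,4) has only sp³ atoms, so it is not fully conjugated — not aromatic (morpholine).
The fused 6/6-membered bicyclic is a single π system with 10 sp² atoms and 10 π electrons from ring double bonds. 10 = 4(2)+2, so the system is aromatic and both rings count as aromatic (naphthalene).
4 of the 7 rings are aromatic. Total: 4.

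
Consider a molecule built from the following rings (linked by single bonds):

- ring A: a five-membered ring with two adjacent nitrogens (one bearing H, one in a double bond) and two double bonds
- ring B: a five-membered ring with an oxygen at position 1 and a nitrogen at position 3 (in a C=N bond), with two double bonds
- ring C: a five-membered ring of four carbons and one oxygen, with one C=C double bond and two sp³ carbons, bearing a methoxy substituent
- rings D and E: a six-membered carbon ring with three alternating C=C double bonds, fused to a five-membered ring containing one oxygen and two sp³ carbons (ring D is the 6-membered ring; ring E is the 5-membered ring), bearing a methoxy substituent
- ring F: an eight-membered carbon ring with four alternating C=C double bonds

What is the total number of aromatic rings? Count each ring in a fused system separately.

3

Ring A is planar and fully conjugated; 2 ring double bonds (4 π electrons) plus a heteroatom lone pair (2) give 6 π electrons. Since 6 = 4n+2 (n=1), ring A is aromatic (pyrazole).
Ring B is fully conjugated (every ring atom contributes a p orbital); 2 ring double bonds (4 π electrons) plus a heteroatom lone pair (2) give 6 π electrons. That satisfies 4n+2 with n=1, so ring B is aromatic (oxazole).
Ring C has two sp³ carbons, so it is not fully conjugated — not aromatic (2,3-dihydrofuran).
Ring D has a continuous p-orbital overlap around the ring; 3 ring double bonds give 6 π electrons. That satisfies 4n+2 with n=1, so ring D is aromatic (benzene ring).
Ring E has two sp³ carbons, so it is not fully conjugated — not aromatic (oxolane ring).
Ring F has only sp² ring atoms; a planar conformation would have a fully conjugated π system of 8 electrons. But 8 = 4(2), which is 4n not 4n+2, so ring F is not aromatic (cyclooctatetraene) — cyclooctatetraene distorts into a non-planar tub to avoid antiaromaticity.
Aromatic: A, B, D. Total: 3.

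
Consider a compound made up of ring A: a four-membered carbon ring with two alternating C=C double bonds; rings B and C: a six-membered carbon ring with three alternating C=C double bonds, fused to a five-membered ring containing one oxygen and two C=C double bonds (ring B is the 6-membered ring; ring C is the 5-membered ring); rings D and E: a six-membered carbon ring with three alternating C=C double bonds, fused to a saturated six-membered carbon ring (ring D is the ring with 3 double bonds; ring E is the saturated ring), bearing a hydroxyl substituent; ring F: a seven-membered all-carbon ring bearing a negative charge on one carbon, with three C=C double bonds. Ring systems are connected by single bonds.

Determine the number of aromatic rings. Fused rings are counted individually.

Ring A has only sp² ring atoms; a planar conformation would have a fully conjugated π system of 4 electrons. But 4 = 4(1), which is 4n not 4n+2, so ring A is not aromatic (cyclobutadiene) — cyclobutadiene is antiaromatic and distorts to a rectangle.
Rings B and C form a fused bicyclic system (with one oxygen) with 9 sp² atoms and 10 π electrons from ring double bonds plus a heteroatom lone pair. 10 = 4(2)+2, so the system is aromatic and both rings count as aromatic (benzofuran).
Ring D is fully conjugated (every ring atom contributes a p orbital); 3 ring double bonds give 6 π electrons. That satisfies 4n+2 with n=1, so ring D is aromatic (benzene ring).
Ring E has four sp³ carbons, so it is not fully conjugated — not aromatic (cyclohexane ring).
Ring F has only sp² ring atoms; a planar conformation would have a fully conjugated π system of 8 electrons. But 8 = 4(2), which is 4n not 4n+2, so ring F is not aromatic (cycloheptatrienyl anion).
Aromatic: B, C, D. Total: 3.

3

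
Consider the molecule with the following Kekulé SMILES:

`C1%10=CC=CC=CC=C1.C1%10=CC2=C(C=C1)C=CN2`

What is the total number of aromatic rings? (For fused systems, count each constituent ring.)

2

The SMILES encodes an eight-membered carbon ring with four alternating C=C double bonds; a six-membered carbon ring with three alternating C=C double bonds, fused to a five-membered ring containing one N–H nitrogen and two C=C double bonds.
The 8-membered ring has only sp² ring atoms; a planar conformation would have a fully conjugated π system of 8 electrons. But 8 = 4(2), which is 4n not 4n+2, so it is not aromatic (cyclooctatetraene) — cyclooctatetraene distorts into a non-planar tub to avoid antiaromaticity.
The fused 6/5-membered bicyclic (with one N–H) is a single π system with 9 sp² atoms and 10 π electrons from ring double bonds plus a heteroatom lone pair. 10 = 4(2)+2, so the system is aromatic and both rings count as aromatic (indole).
2 of the 3 rings are aromatic. Total: 2.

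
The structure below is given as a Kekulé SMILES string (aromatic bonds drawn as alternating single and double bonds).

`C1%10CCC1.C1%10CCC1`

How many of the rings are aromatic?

The SMILES encodes a four-membered saturated carbon ring; a four-membered saturated carbon ring.
The 4-membered ring has only sp³ atoms, so it is not fully conjugated — not aromatic (cyclobutane).
The second 4-membered ring has only sp³ atoms, so it is not fully conjugated — not aromatic (cyclobutane).
None of the rings are aromatic. Total: 0.

0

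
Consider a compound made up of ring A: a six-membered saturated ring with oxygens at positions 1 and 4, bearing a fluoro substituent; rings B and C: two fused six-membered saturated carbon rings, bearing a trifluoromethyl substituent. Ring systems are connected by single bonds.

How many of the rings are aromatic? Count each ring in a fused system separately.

0

Ring A has only sp³ atoms, so it is not fully conjugated — not aromatic (1,4-dioxane).
Ring B has only sp³ atoms, so it is not fully conjugated — not aromatic (cyclohexane ring).
Ring C has only sp³ atoms, so it is not fully conjugated — not aromatic (cyclohexane ring).
No ring is aromatic. Total: 0.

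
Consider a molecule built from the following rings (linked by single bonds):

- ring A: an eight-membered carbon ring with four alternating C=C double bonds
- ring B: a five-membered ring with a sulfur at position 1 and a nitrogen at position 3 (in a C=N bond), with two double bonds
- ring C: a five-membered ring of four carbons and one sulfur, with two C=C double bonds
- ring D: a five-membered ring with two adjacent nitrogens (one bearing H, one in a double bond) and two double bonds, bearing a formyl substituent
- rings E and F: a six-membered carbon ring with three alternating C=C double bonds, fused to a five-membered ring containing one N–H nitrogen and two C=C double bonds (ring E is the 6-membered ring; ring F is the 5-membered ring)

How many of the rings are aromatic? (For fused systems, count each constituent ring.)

5

Ring A has only sp² ring atoms; a planar conformation would have a fully conjugated π system of 8 electrons. But 8 = 4(2), which is 4n not 4n+2, so ring A is not aromatic (cyclooctatetraene) — cyclooctatetraene distorts into a non-planar tub to avoid antiaromaticity.
Ring B has a continuous p-orbital overlap around the ring; 2 ring double bonds (4 π electrons) plus a heteroatom lone pair (2) give 6 π electrons. 6 = 4(1)+2, so ring B is aromatic (thiazole).
Ring C has a continuous p-orbital overlap around the ring; 2 ring double bonds (4 π electrons) plus a heteroatom lone pair (2) give 6 π electrons. Since 6 = 4n+2 (n=1), ring C is aromatic (thiophene).
Ring D is fully conjugated (every ring atom contributes a p orbital); 2 ring double bonds (4 π electrons) plus a heteroatom lone pair (2) give 6 π electrons. That satisfies 4n+2 with n=1, so ring D is aromatic (pyrazole).
Rings E and F form a fused bicyclic system (with one N–H) with 9 sp² atoms and 10 π electrons from ring double bonds plus a heteroatom lone pair. 10 = 4(2)+2, so the system is aromatic and both rings count as aromatic (indole).
Aromatic: B, C, D, E, F. Total: 5.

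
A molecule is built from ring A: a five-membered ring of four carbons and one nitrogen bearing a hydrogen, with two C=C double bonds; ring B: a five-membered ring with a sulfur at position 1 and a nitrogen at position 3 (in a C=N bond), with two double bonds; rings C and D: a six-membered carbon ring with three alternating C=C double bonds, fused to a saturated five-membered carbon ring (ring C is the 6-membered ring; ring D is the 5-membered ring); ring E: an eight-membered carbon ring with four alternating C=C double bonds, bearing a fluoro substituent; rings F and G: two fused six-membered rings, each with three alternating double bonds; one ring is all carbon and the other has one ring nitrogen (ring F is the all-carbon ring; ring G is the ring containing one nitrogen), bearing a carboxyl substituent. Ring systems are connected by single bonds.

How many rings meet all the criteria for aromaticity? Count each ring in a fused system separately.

5

Ring A has a continuous p-orbital overlap around the ring; 2 ring double bonds (4 π electrons) plus a heteroatom lone pair (2) give 6 π electrons. Since 6 = 4n+2 (n=1), ring A is aromatic (pyrrole).
Ring B has a continuous p-orbital overlap around the ring; 2 ring double bonds (4 π electrons) plus a heteroatom lone pair (2) give 6 π electrons. 6 = 4(1)+2, so ring B is aromatic (thiazole).
Ring C is planar and fully conjugated; 3 ring double bonds give 6 π electrons. That satisfies 4n+2 with n=1, so ring C is aromatic (benzene ring).
Ring D has three sp³ carbons, so it is not fully conjugated — not aromatic (cyclopentane ring).
Ring E has only sp² ring atoms; a planar conformation would have a fully conjugated π system of 8 electrons. But 8 = 4(2), which is 4n not 4n+2, so ring E is not aromatic (cyclooctatetraene) — cyclooctatetraene distorts into a non-planar tub to avoid antiaromaticity.
Rings F and G form a fused bicyclic system (with one nitrogen) with 10 sp² atoms and 10 π electrons from ring double bonds. 10 = 4(2)+2, so the system is aromatic and both rings count as aromatic (quinoline).
Aromatic: A, B, C, F, G. Total: 5.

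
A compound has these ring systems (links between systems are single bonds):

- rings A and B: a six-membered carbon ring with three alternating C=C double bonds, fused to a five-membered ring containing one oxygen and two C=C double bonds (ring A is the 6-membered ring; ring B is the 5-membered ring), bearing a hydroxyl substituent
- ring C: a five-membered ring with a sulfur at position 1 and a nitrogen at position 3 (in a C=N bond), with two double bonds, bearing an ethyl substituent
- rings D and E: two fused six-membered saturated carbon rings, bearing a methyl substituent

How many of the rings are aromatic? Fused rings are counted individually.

3

Rings A and B form a fused bicyclic system (with one oxygen) with 9 sp² atoms and 10 π electrons from ring double bonds plus a heteroatom lone pair. 10 = 4(2)+2, so the system is aromatic and both rings count as aromatic (benzofuran).
Ring C has a continuous p-orbital overlap around the ring; 2 ring double bonds (4 π electrons) plus a heteroatom lone pair (2) give 6 π electrons. That satisfies 4n+2 with n=1, so ring C is aromatic (thiazole).
Ring D has only sp³ atoms, so it is not fully conjugated — not aromatic (cyclohexane ring).
Ring E has only sp³ atoms, so it is not fully conjugated — not aromatic (cyclohexane ring).
Aromatic: A, B, C. Total: 3.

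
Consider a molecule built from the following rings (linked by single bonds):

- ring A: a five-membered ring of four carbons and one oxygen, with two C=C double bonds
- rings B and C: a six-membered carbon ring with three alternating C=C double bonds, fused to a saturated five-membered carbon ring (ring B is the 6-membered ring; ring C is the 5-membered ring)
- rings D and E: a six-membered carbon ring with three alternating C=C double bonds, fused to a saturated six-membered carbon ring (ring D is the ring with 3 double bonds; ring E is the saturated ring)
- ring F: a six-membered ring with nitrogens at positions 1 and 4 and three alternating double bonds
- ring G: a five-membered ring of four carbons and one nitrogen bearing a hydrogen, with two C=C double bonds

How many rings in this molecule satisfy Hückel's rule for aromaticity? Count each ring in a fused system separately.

Ring A is fully conjugated (every ring atom contributes a p orbital); 2 ring double bonds (4 π electrons) plus a heteroatom lone pair (2) give 6 π electrons. That satisfies 4n+2 with n=1, so ring A is aromatic (furan).
Ring B has a continuous p-orbital overlap around the ring; 3 ring double bonds give 6 π electrons. 6 = 4(1)+2, so ring B is aromatic (benzene ring).
Ring C has three sp³ carbons, so it is not fully conjugated — not aromatic (cyclopentane ring).
Ring D is planar and fully conjugated; 3 ring double bonds give 6 π electrons. 6 = 4(1)+2, so ring D is aromatic (benzene ring).
Ring E has four sp³ carbons, so it is not fully conjugated — not aromatic (cyclohexane ring).
Ring F is planar and fully conjugated; 3 ring double bonds give 6 π electrons. 6 = 4(1)+2, so ring F is aromatic (pyrazine).
Ring G has a continuous p-orbital overlap around the ring; 2 ring double bonds (4 π electrons) plus a heteroatom lone pair (2) give 6 π electrons. Since 6 = 4n+2 (n=1), ring G is aromatic (pyrrole).
Aromatic: A, B, D, F, G. Total: 5.

5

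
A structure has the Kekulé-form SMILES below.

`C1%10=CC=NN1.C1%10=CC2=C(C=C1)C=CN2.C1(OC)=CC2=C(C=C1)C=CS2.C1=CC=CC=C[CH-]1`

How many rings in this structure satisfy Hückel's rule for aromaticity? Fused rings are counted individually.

5

The SMILES encodes a five-membered ring with two adjacent nitrogens (one bearing H, one in a double bond) and two double bonds; a six-membered carbon ring with three alternating C=C double bonds, fused to a five-membered ring containing one N–H nitrogen and two C=C double bonds; a six-membered carbon ring with three alternating C=C double bonds, fused to a five-membered ring containing one sulfur and two C=C double bonds; a seven-membered all-carbon ring bearing a negative charge on one carbon, with three C=C double bonds.
The 5-membered ring with two adjacent nitrogens (one N–H, one =N–) has a continuous p-orbital overlap around the ring; 2 ring double bonds (4 π electrons) plus a heteroatom lone pair (2) give 6 π electrons. Since 6 = 4n+2 (n=1), it is aromatic (pyrazole).
The fused 6/5-membered bicyclic (with one N–H) is a single π system with 9 sp² atoms and 10 π electrons from ring double bonds plus a heteroatom lone pair. 10 = 4(2)+2, so the system is aromatic and both rings count as aromatic (indole).
The fused 6/5-membered bicyclic (with one sulfur) is a single π system with 9 sp² atoms and 10 π electrons from ring double bonds plus a heteroatom lone pair. 10 = 4(2)+2, so the system is aromatic and both rings count as aromatic (benzothiophene).
The 7-membered ring has only sp² ring atoms; a planar conformation would have a fully conjugated π system of 8 electrons. But 8 = 4(2), which is 4n not 4n+2, so it is not aromatic (cycloheptatrienyl anion).
5 of the 6 rings are aromatic. Total: 5.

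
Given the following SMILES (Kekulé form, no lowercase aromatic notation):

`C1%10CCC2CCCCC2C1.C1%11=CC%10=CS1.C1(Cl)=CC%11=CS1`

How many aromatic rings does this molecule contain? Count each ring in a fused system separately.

The SMILES encodes two fused six-membered saturated carbon rings; a five-membered ring of four carbons and one sulfur, with two C=C double bonds; a five-membered ring of four carbons and one sulfur, with two C=C double bonds.
The 6-membered ring has only sp³ atoms, so it is not fully conjugated — not aromatic (cyclohexane ring).
The second 6-membered ring has only sp³ atoms, so it is not fully conjugated — not aromatic (cyclohexane ring).
The 5-membered ring with one sulfur is planar and fully conjugated; 2 ring double bonds (4 π electrons) plus a heteroatom lone pair (2) give 6 π electrons. Since 6 = 4n+2 (n=1), it is aromatic (thiophene).
The second 5-membered ring with one sulfur is planar and fully conjugated; 2 ring double bonds (4 π electrons) plus a heteroatom lone pair (2) give 6 π electrons. That satisfies 4n+2 with n=1, so it is aromatic (thiophene).
2 of the 4 rings are aromatic. Total: 2.

2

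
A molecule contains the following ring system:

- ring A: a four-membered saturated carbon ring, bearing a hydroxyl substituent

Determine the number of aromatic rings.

0

Ring A has only sp³ atoms, so it is not fully conjugated — not aromatic (cyclobutane).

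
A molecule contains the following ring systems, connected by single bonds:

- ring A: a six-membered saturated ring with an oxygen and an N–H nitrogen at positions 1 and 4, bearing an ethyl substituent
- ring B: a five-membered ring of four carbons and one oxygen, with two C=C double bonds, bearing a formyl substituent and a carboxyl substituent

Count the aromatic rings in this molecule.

Ring A has only sp³ atoms, so it is not fully conjugated — not aromatic (morpholine).
Ring B is fully conjugated (every ring atom contributes a p orbital); 2 ring double bonds (4 π electrons) plus a heteroatom lone pair (2) give 6 π electrons. That satisfies 4n+2 with n=1, so ring B is aromatic (furan).
Aromatic: B. Total: 1.

1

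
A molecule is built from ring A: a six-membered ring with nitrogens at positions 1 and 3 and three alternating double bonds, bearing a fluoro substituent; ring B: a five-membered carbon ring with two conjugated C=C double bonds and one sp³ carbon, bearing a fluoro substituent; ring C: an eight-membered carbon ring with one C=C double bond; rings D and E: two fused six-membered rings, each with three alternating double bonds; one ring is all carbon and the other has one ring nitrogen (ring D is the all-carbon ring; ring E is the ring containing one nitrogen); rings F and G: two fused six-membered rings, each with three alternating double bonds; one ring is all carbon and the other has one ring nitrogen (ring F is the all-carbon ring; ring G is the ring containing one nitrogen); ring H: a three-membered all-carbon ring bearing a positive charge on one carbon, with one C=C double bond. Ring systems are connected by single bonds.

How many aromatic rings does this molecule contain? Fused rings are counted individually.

Ring A is planar and fully conjugated; 3 ring double bonds give 6 π electrons. Since 6 = 4n+2 (n=1), ring A is aromatic (pyrimidine).
Ring B has one sp³ carbon, so it is not fully conjugated — not aromatic (cyclopentadiene).
Ring C has six sp³ carbons, so it is not fully conjugated — not aromatic (cyclooctene).
Rings D and E form a fused bicyclic system (with one nitrogen) with 10 sp² atoms and 10 π electrons from ring double bonds. 10 = 4(2)+2, so the system is aromatic and both rings count as aromatic (quinoline).
Rings F and G form a fused bicyclic system (with one nitrogen) with 10 sp² atoms and 10 π electrons from ring double bonds. 10 = 4(2)+2, so the system is aromatic and both rings count as aromatic (quinoline).
Ring H has a continuous p-orbital overlap around the ring; 1 ring double bond (2 π electrons) plus the carbocation's empty p orbital (0, but keeps the ring conjugated) give 2 π electrons. Since 2 = 4n+2 (n=0), ring H is aromatic (cyclopropenyl cation).
Aromatic: A, D, E, F, G, H. Total: 6.

6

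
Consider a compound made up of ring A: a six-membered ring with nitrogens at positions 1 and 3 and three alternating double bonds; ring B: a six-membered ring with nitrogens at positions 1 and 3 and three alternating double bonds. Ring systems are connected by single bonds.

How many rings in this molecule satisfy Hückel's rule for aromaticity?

2

Ring A is planar and fully conjugated; 3 ring double bonds give 6 π electrons. 6 = 4(1)+2, so ring A is aromatic (pyrimidine).
Ring B is planar and fully conjugated; 3 ring double bonds give 6 π electrons. Since 6 = 4n+2 (n=1), ring B is aromatic (pyrimidine).
Aromatic: A, B. Total: 2.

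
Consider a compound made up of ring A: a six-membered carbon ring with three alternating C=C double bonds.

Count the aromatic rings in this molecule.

1

Ring A has a continuous p-orbital overlap around the ring; 3 ring double bonds give 6 π electrons. Since 6 = 4n+2 (n=1), ring A is aromatic (benzene).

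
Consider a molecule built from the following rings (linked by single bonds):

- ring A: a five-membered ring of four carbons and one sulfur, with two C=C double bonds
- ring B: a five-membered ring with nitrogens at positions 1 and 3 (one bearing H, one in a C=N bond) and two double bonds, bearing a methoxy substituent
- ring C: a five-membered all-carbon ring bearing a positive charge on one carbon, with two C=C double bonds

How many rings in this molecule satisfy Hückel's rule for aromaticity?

2

Ring A has a continuous p-orbital overlap around the ring; 2 ring double bonds (4 π electrons) plus a heteroatom lone pair (2) give 6 π electrons. 6 = 4(1)+2, so ring A is aromatic (thiophene).
Ring B is planar and fully conjugated; 2 ring double bonds (4 π electrons) plus a heteroatom lone pair (2) give 6 π electrons. 6 = 4(1)+2, so ring B is aromatic (imidazole).
Ring C has only sp² ring atoms; a planar conformation would have a fully conjugated π system of 4 electrons. But 4 = 4(1), which is 4n not 4n+2, so ring C is not aromatic (cyclopentadienyl cation).
Aromatic: A, B. Total: 2.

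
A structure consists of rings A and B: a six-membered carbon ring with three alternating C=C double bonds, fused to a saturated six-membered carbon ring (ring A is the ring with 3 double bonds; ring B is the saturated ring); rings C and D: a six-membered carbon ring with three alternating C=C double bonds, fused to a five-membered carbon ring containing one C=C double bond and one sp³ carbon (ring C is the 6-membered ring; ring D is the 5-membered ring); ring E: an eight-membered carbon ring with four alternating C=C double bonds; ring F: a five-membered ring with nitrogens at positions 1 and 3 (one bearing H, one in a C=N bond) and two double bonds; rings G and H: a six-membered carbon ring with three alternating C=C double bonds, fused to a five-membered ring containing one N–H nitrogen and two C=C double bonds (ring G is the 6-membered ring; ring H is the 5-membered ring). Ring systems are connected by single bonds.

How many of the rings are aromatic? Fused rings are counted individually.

Ring A is fully conjugated (every ring atom contributes a p orbital); 3 ring double bonds give 6 π electrons. 6 = 4(1)+2, so ring A is aromatic (benzene ring).
Ring B has four sp³ carbons, so it is not fully conjugated — not aromatic (cyclohexane ring).
Ring C has a continuous p-orbital overlap around the ring; 3 ring double bonds give 6 π electrons. That satisfies 4n+2 with n=1, so ring C is aromatic (benzene ring).
Ring D has one sp³ carbon, so it is not fully conjugated — not aromatic (cyclopentene ring).
Ring E has only sp² ring atoms; a planar conformation would have a fully conjugated π system of 8 electrons. But 8 = 4(2), which is 4n not 4n+2, so ring E is not aromatic (cyclooctatetraene) — cyclooctatetraene distorts into a non-planar tub to avoid antiaromaticity.
Ring F is planar and fully conjugated; 2 ring double bonds (4 π electrons) plus a heteroatom lone pair (2) give 6 π electrons. 6 = 4(1)+2, so ring F is aromatic (imidazole).
Rings G and H form a fused bicyclic system (with one N–H) with 9 sp² atoms and 10 π electrons from ring double bonds plus a heteroatom lone pair. 10 = 4(2)+2, so the system is aromatic and both rings count as aromatic (indole).
Aromatic: A, C, F, G, H. Total: 5.

5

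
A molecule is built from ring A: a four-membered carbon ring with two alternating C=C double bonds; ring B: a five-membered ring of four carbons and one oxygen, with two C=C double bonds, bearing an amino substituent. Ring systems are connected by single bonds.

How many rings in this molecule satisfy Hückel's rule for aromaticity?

1

Ring A has only sp² ring atoms; a planar conformation would have a fully conjugated π system of 4 electrons. But 4 = 4(1), which is 4n not 4n+2, so ring A is not aromatic (cyclobutadiene) — cyclobutadiene is antiaromatic and distorts to a rectangle.
Ring B is fully conjugated (every ring atom contributes a p orbital); 2 ring double bonds (4 π electrons) plus a heteroatom lone pair (2) give 6 π electrons. That satisfies 4n+2 with n=1, so ring B is aromatic (furan).
Aromatic: B. Total: 1.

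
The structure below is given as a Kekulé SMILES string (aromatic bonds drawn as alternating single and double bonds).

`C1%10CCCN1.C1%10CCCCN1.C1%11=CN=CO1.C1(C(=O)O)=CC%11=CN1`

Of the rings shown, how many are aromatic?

The SMILES encodes a five-membered saturated ring of four carbons and one N–H nitrogen; a six-membered saturated ring of five carbons and one N–H nitrogen; a five-membered ring with an oxygen at position 1 and a nitrogen at position 3 (in a C=N bond), with two double bonds; a five-membered ring of four carbons and one nitrogen bearing a hydrogen, with two C=C double bonds.
The 5-membered ring with one N–H has only sp³ atoms, so it is not fully conjugated — not aromatic (pyrrolidine).
The 6-membered ring with one N–H has only sp³ atoms, so it is not fully conjugated — not aromatic (piperidine).
The 5-membered ring with one oxygen and one =N– is fully conjugated (every ring atom contributes a p orbital); 2 ring double bonds (4 π electrons) plus a heteroatom lone pair (2) give 6 π electrons. 6 = 4(1)+2, so it is aromatic (oxazole).
The second 5-membered ring with one N–H is fully conjugated (every ring atom contributes a p orbital); 2 ring double bonds (4 π electrons) plus a heteroatom lone pair (2) give 6 π electrons. 6 = 4(1)+2, so it is aromatic (pyrrole).
2 of the 4 rings are aromatic. Total: 2.

2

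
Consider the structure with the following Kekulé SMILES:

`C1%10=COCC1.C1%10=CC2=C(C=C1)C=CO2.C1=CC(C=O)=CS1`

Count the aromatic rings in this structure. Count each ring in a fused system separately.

3

The SMILES encodes a five-membered ring of four carbons and one oxygen, with one C=C double bond and two sp³ carbons; a six-membered carbon ring with three alternating C=C double bonds, fused to a five-membered ring containing one oxygen and two C=C double bonds; a five-membered ring of four carbons and one sulfur, with two C=C double bonds.
The 5-membered ring with one oxygen has two sp³ carbons, so it is not fully conjugated — not aromatic (2,3-dihydrofuran).
The fused 6/5-membered bicyclic (with one oxygen) is a single π system with 9 sp² atoms and 10 π electrons from ring double bonds plus a heteroatom lone pair. 10 = 4(2)+2, so the system is aromatic and both rings count as aromatic (benzofuran).
The 5-membered ring with one sulfur is fully conjugated (every ring atom contributes a p orbital); 2 ring double bonds (4 π electrons) plus a heteroatom lone pair (2) give 6 π electrons. That satisfies 4n+2 with n=1, so it is aromatic (thiophene).
3 of the 4 rings are aromatic. Total: 3.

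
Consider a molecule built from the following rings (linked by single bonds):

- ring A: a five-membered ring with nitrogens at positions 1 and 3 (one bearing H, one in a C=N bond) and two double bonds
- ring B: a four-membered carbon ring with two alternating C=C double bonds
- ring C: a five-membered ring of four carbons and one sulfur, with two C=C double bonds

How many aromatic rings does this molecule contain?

Ring A is fully conjugated (every ring atom contributes a p orbital); 2 ring double bonds (4 π electrons) plus a heteroatom lone pair (2) give 6 π electrons. That satisfies 4n+2 with n=1, so ring A is aromatic (imidazole).
Ring B has only sp² ring atoms; a planar conformation would have a fully conjugated π system of 4 electrons. But 4 = 4(1), which is 4n not 4n+2, so ring B is not aromatic (cyclobutadiene) — cyclobutadiene is antiaromatic and distorts to a rectangle.
Ring C is fully conjugated (every ring atom contributes a p orbital); 2 ring double bonds (4 π electrons) plus a heteroatom lone pair (2) give 6 π electrons. That satisfies 4n+2 with n=1, so ring C is aromatic (thiophene).
Aromatic: A, C. Total: 2.

2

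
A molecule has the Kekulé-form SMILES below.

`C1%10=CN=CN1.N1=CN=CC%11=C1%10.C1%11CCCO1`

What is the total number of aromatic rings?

2

The SMILES encodes a five-membered ring with nitrogens at positions 1 and 3 (one bearing H, one in a C=N bond) and two double bonds; a six-membered ring with nitrogens at positions 1 and 3 and three alternating double bonds; a five-membered saturated ring of four carbons and one oxygen.
The 5-membered ring with two nitrogens (one N–H, one =N–) has a continuous p-orbital overlap around the ring; 2 ring double bonds (4 π electrons) plus a heteroatom lone pair (2) give 6 π electrons. Since 6 = 4n+2 (n=1), it is aromatic (imidazole).
The 6-membered ring with two nitrogens (1,3) has a continuous p-orbital overlap around the ring; 3 ring double bonds give 6 π electrons. Since 6 = 4n+2 (n=1), it is aromatic (pyrimidine).
The 5-membered ring with one oxygen has only sp³ atoms, so it is not fully conjugated — not aromatic (tetrahydrofuran).
2 of the 3 rings are aromatic. Total: 2.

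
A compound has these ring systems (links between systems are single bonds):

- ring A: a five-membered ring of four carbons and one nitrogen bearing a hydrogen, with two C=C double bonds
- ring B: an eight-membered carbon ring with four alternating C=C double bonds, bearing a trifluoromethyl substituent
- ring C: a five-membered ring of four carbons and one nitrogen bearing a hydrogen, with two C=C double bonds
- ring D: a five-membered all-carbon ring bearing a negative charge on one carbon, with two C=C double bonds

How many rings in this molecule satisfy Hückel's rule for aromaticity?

3

Ring A has a continuous p-orbital overlap around the ring; 2 ring double bonds (4 π electrons) plus a heteroatom lone pair (2) give 6 π electrons. Since 6 = 4n+2 (n=1), ring A is aromatic (pyrrole).
Ring B has only sp² ring atoms; a planar conformation would have a fully conjugated π system of 8 electrons. But 8 = 4(2), which is 4n not 4n+2, so ring B is not aromatic (cyclooctatetraene) — cyclooctatetraene distorts into a non-planar tub to avoid antiaromaticity.
Ring C has a continuous p-orbital overlap around the ring; 2 ring double bonds (4 π electrons) plus a heteroatom lone pair (2) give 6 π electrons. Since 6 = 4n+2 (n=1), ring C is aromatic (pyrrole).
Ring D is planar and fully conjugated; 2 ring double bonds (4 π electrons) plus the carbanion lone pair (2) give 6 π electrons. Since 6 = 4n+2 (n=1), ring D is aromatic (cyclopentadienyl anion).
Aromatic: A, C, D. Total: 3.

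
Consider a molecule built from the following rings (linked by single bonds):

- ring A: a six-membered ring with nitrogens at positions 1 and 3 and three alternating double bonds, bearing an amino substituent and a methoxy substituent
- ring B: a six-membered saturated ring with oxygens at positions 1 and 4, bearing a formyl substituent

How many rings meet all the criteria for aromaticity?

1

Ring A has a continuous p-orbital overlap around the ring; 3 ring double bonds give 6 π electrons. That satisfies 4n+2 with n=1, so ring A is aromatic (pyrimidine).
Ring B has only sp³ atoms, so it is not fully conjugated — not aromatic (1,4-dioxane).
Aromatic: A. Total: 1.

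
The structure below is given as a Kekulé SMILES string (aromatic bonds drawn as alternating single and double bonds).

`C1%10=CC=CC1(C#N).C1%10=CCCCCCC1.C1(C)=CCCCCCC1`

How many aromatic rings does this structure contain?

0

The SMILES encodes a five-membered carbon ring with two conjugated C=C double bonds and one sp³ carbon; an eight-membered carbon ring with one C=C double bond; an eight-membered carbon ring with one C=C double bond.
The 5-membered ring has one sp³ carbon, so it is not fully conjugated — not aromatic (cyclopentadiene).
The 8-membered ring has six sp³ carbons, so it is not fully conjugated — not aromatic (cyclooctene).
The second 8-membered ring has six sp³ carbons, so it is not fully conjugated — not aromatic (cyclooctene).
None of the rings are aromatic. Total: 0.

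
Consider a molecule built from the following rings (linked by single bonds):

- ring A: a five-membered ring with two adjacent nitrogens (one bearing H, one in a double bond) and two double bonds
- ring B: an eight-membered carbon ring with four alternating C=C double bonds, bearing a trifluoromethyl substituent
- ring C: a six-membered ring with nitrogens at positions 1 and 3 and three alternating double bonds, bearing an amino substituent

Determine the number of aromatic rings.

2

Ring A is planar and fully conjugated; 2 ring double bonds (4 π electrons) plus a heteroatom lone pair (2) give 6 π electrons. That satisfies 4n+2 with n=1, so ring A is aromatic (pyrazole).
Ring B has only sp² ring atoms; a planar conformation would have a fully conjugated π system of 8 electrons. But 8 = 4(2), which is 4n not 4n+2, so ring B is not aromatic (cyclooctatetraene) — cyclooctatetraene distorts into a non-planar tub to avoid antiaromaticity.
Ring C is fully conjugated (every ring atom contributes a p orbital); 3 ring double bonds give 6 π electrons. Since 6 = 4n+2 (n=1), ring C is aromatic (pyrimidine).
Aromatic: A, C. Total: 2.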